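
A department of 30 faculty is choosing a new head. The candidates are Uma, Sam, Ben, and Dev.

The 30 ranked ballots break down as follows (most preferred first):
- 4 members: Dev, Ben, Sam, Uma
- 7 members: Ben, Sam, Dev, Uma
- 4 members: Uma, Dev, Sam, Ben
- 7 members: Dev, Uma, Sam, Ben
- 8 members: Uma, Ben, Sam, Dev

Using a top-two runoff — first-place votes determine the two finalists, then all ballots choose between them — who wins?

Round 1 first-place votes: Uma 12, Sam 0, Ben 7, Dev 11. Uma and Dev advance.
Runoff: Uma is ranked above Dev on 12 ballots, Dev above Uma on 18.

Dev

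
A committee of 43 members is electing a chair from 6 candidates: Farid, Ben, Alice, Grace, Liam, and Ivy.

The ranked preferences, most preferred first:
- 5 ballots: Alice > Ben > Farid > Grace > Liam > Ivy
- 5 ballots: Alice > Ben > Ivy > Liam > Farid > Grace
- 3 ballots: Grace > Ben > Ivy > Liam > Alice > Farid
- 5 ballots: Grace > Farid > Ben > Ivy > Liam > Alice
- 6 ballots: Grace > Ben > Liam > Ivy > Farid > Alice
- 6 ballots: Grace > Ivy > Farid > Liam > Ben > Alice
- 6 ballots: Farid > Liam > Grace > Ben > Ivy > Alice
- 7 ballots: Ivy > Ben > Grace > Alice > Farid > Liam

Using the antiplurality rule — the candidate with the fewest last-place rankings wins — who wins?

Last-place votes: Farid 3, Ben 0, Alice 23, Grace 5, Liam 7, Ivy 5.

Ben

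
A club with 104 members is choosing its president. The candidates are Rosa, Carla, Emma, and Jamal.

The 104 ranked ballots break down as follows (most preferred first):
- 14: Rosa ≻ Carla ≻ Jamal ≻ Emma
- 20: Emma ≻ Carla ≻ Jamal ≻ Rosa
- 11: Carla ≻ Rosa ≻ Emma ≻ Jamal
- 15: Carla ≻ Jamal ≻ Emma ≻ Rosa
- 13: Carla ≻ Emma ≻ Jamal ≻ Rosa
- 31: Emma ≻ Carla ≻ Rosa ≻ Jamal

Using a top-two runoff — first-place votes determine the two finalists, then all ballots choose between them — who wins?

Carla

Round 1 first-place votes: Rosa 14, Carla 39, Emma 51, Jamal 0. Emma and Carla advance.
Runoff: Emma is ranked above Carla on 51 ballots, Carla above Emma on 53.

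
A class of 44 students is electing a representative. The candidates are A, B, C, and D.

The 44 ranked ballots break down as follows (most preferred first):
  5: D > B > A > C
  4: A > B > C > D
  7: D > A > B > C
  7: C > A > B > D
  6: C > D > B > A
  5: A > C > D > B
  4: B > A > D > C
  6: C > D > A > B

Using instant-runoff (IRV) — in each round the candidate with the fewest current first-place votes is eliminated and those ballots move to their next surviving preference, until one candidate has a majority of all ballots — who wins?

Round 1: A 9, B 4, C 19, D 12. B eliminated.
Round 2: A 13, C 19, D 12. D eliminated.
Round 3: A 25, C 19. A has a majority (≥23).

A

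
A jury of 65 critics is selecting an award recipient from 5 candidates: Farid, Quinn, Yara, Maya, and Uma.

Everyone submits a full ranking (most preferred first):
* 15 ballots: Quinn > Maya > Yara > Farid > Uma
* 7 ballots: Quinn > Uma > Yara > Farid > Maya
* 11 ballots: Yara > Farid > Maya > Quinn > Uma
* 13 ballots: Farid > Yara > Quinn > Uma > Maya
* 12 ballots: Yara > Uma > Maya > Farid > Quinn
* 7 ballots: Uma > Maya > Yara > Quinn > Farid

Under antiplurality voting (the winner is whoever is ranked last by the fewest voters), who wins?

Yara

Last-place votes: Farid 7, Quinn 12, Yara 0, Maya 20, Uma 26.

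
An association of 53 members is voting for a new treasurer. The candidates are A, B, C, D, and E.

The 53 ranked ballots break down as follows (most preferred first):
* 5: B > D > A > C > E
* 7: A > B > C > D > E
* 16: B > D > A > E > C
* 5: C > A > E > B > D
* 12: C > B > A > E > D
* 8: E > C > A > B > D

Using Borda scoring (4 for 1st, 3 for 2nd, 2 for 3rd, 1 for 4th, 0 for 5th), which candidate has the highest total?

B

A: 5×2 + 7×4 + 16×2 + 5×3 + 12×2 + 8×2 = 125
B: 5×4 + 7×3 + 16×4 + 5×1 + 12×3 + 8×1 = 154
C: 5×1 + 7×2 + 16×0 + 5×4 + 12×4 + 8×3 = 111
D: 5×3 + 7×1 + 16×3 + 5×0 + 12×0 + 8×0 = 70
E: 5×0 + 7×0 + 16×1 + 5×2 + 12×1 + 8×4 = 70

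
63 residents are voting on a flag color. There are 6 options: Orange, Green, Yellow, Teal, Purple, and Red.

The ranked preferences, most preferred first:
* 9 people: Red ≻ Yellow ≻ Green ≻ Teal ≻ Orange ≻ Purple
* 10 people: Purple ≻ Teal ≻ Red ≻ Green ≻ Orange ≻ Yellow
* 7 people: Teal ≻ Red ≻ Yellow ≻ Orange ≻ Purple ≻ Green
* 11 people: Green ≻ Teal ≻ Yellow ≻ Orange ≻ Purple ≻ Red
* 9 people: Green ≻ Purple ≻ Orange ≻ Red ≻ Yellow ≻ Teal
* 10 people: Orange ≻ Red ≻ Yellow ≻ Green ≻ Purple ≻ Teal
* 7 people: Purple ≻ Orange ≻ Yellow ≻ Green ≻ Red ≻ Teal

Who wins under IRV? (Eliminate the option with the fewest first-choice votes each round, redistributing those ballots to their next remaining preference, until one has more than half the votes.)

Round 1: Orange 10, Green 20, Yellow 0, Teal 7, Purple 17, Red 9. Yellow eliminated.
Round 2: Orange 10, Green 20, Teal 7, Purple 17, Red 9. Teal eliminated.
Round 3: Orange 10, Green 20, Purple 17, Red 16. Orange eliminated.
Round 4: Green 20, Purple 17, Red 26. Purple eliminated.
Round 5: Green 27, Red 36. Red has a majority (≥32).

Red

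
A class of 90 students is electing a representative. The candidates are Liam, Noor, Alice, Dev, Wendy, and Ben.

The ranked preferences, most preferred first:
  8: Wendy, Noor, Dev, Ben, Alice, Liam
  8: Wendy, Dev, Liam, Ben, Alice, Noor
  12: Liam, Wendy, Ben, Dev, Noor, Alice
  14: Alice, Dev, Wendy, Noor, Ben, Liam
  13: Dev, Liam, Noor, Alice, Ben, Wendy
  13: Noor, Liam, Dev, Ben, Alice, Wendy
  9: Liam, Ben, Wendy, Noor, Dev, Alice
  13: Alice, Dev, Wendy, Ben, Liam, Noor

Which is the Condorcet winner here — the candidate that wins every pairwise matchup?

Dev vs Liam: 56–34
Dev vs Noor: 60–30
Dev vs Alice: 63–27
Dev vs Wendy: 53–37
Dev vs Ben: 69–21
Dev beats every other candidate.

Dev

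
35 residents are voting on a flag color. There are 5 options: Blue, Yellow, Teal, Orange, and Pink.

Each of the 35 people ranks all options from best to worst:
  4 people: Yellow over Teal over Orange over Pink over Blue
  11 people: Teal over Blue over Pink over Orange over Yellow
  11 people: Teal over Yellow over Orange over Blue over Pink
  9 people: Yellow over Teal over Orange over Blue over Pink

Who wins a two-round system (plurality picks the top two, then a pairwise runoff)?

Teal

Round 1 first-place votes: Blue 0, Yellow 13, Teal 22, Orange 0, Pink 0. Teal and Yellow advance.
Runoff: Teal is ranked above Yellow on 22 ballots, Yellow above Teal on 13.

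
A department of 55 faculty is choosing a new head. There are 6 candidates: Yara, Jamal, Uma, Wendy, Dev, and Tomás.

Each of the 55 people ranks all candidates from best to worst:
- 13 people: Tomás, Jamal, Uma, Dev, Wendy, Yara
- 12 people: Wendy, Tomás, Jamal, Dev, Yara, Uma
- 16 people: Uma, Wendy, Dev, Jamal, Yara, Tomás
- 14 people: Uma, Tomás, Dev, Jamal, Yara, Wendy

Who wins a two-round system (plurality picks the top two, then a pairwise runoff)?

Uma

Round 1 first-place votes: Yara 0, Jamal 0, Uma 30, Wendy 12, Dev 0, Tomás 13. Uma and Tomás advance.
Runoff: Uma is ranked above Tomás on 30 ballots, Tomás above Uma on 25.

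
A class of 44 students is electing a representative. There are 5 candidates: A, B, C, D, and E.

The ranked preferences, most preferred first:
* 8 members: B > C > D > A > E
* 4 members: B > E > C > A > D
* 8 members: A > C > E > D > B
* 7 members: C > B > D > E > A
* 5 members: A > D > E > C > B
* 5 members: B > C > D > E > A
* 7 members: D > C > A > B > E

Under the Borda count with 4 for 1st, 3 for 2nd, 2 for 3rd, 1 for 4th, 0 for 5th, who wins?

A: 8×1 + 4×1 + 8×4 + 7×0 + 5×4 + 5×0 + 7×2 = 78
B: 8×4 + 4×4 + 8×0 + 7×3 + 5×0 + 5×4 + 7×1 = 96
C: 8×3 + 4×2 + 8×3 + 7×4 + 5×1 + 5×3 + 7×3 = 125
D: 8×2 + 4×0 + 8×1 + 7×2 + 5×3 + 5×2 + 7×4 = 91
E: 8×0 + 4×3 + 8×2 + 7×1 + 5×2 + 5×1 + 7×0 = 50

C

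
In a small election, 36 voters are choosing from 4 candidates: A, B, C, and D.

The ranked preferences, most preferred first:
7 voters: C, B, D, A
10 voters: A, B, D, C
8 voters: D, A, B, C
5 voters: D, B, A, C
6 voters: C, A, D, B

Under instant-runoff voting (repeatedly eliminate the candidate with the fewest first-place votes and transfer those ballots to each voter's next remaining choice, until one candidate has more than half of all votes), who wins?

Round 1: A 10, B 0, C 13, D 13. B eliminated.
Round 2: A 10, C 13, D 13. A eliminated.
Round 3: C 13, D 23. D has a majority (≥19).

D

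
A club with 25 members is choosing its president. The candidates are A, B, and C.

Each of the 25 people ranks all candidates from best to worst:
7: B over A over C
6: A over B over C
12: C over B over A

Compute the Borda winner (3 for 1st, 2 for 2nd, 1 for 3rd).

A: 7×2 + 6×3 + 12×1 = 44
B: 7×3 + 6×2 + 12×2 = 57
C: 7×1 + 6×1 + 12×3 = 49

B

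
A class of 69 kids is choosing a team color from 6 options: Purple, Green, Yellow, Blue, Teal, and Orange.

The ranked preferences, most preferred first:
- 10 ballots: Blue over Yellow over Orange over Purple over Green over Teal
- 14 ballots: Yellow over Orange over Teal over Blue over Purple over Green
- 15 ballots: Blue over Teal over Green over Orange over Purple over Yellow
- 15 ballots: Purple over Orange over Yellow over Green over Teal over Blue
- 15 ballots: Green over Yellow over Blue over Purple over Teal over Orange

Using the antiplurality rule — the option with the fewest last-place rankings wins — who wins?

Purple

Last-place votes: Purple 0, Green 14, Yellow 15, Blue 15, Teal 10, Orange 15.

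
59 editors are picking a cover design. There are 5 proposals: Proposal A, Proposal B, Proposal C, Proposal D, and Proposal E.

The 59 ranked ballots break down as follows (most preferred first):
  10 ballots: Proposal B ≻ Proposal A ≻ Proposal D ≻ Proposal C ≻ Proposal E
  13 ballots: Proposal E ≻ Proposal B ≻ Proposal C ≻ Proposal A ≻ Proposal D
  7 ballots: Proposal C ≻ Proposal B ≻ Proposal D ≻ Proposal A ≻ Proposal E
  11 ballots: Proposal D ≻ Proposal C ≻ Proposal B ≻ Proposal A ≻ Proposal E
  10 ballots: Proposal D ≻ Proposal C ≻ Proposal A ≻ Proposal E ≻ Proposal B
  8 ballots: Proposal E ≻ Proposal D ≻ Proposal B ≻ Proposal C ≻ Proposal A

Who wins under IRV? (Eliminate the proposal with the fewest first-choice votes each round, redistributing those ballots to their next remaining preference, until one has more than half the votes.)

Round 1: Proposal A 0, Proposal B 10, Proposal C 7, Proposal D 21, Proposal E 21. Proposal A eliminated.
Round 2: Proposal B 10, Proposal C 7, Proposal D 21, Proposal E 21. Proposal C eliminated.
Round 3: Proposal B 17, Proposal D 21, Proposal E 21. Proposal B eliminated.
Round 4: Proposal D 38, Proposal E 21. Proposal D has a majority (≥30).

Proposal D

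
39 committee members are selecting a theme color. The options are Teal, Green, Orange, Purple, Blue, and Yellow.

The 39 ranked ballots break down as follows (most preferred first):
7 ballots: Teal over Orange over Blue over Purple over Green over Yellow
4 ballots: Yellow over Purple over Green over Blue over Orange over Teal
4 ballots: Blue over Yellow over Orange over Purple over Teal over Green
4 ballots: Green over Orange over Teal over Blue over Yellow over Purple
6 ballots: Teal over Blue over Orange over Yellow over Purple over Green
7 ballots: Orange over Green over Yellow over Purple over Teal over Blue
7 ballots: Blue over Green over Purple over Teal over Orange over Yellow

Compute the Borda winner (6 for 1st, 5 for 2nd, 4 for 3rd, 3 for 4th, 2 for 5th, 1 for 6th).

Teal: 7×6 + 4×1 + 4×2 + 4×4 + 6×6 + 7×2 + 7×3 = 141
Green: 7×2 + 4×4 + 4×1 + 4×6 + 6×1 + 7×5 + 7×5 = 134
Orange: 7×5 + 4×2 + 4×4 + 4×5 + 6×4 + 7×6 + 7×2 = 159
Purple: 7×3 + 4×5 + 4×3 + 4×1 + 6×2 + 7×3 + 7×4 = 118
Blue: 7×4 + 4×3 + 4×6 + 4×3 + 6×5 + 7×1 + 7×6 = 155
Yellow: 7×1 + 4×6 + 4×5 + 4×2 + 6×3 + 7×4 + 7×1 = 112

Orange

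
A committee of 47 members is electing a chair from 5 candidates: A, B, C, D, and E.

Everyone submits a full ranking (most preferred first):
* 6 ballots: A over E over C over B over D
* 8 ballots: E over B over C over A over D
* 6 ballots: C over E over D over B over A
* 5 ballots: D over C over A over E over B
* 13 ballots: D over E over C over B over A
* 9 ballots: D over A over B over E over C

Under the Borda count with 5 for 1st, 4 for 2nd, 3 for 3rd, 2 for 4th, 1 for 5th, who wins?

A: 6×5 + 8×2 + 6×1 + 5×3 + 13×1 + 9×4 = 116
B: 6×2 + 8×4 + 6×2 + 5×1 + 13×2 + 9×3 = 114
C: 6×3 + 8×3 + 6×5 + 5×4 + 13×3 + 9×1 = 140
D: 6×1 + 8×1 + 6×3 + 5×5 + 13×5 + 9×5 = 167
E: 6×4 + 8×5 + 6×4 + 5×2 + 13×4 + 9×2 = 168

E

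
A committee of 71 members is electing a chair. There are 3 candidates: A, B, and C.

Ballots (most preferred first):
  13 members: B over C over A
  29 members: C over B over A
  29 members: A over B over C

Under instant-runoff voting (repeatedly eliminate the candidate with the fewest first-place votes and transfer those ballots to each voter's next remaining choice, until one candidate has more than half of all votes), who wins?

Round 1: A 29, B 13, C 29. B eliminated.
Round 2: A 29, C 42. C has a majority (≥36).

C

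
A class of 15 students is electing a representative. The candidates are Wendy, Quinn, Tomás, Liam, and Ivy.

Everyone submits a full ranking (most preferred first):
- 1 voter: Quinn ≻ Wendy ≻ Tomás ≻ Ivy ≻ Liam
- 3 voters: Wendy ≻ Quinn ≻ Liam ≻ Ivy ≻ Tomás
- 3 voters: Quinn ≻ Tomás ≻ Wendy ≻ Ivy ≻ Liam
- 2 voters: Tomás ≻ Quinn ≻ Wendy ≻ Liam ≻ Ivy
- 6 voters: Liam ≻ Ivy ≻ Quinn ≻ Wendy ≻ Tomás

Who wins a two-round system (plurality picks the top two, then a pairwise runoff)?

Round 1 first-place votes: Wendy 3, Quinn 4, Tomás 2, Liam 6, Ivy 0. Liam and Quinn advance.
Runoff: Liam is ranked above Quinn on 6 ballots, Quinn above Liam on 9.

Quinn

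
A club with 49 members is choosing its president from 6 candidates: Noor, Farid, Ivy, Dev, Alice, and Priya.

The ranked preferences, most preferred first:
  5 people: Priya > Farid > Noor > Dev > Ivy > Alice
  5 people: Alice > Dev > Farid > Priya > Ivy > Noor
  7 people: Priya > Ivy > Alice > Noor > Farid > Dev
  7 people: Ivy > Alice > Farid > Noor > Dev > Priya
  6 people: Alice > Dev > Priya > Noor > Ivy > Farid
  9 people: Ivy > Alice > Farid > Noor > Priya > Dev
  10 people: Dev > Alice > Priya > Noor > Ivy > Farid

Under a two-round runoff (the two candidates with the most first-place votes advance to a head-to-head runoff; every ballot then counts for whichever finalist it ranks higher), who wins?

Priya

Round 1 first-place votes: Noor 0, Farid 0, Ivy 16, Dev 10, Alice 11, Priya 12. Ivy and Priya advance.
Runoff: Ivy is ranked above Priya on 16 ballots, Priya above Ivy on 33.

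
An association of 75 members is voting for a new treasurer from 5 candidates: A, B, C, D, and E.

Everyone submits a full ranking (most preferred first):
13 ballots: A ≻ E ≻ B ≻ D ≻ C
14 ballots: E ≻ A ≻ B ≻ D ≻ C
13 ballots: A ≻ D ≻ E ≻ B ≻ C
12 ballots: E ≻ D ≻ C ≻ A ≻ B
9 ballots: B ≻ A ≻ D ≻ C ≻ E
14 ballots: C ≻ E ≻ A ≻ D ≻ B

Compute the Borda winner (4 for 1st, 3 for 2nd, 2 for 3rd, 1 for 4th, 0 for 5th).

A

A: 13×4 + 14×3 + 13×4 + 12×1 + 9×3 + 14×2 = 213
B: 13×2 + 14×2 + 13×1 + 12×0 + 9×4 + 14×0 = 103
C: 13×0 + 14×0 + 13×0 + 12×2 + 9×1 + 14×4 = 89
D: 13×1 + 14×1 + 13×3 + 12×3 + 9×2 + 14×1 = 134
E: 13×3 + 14×4 + 13×2 + 12×4 + 9×0 + 14×3 = 211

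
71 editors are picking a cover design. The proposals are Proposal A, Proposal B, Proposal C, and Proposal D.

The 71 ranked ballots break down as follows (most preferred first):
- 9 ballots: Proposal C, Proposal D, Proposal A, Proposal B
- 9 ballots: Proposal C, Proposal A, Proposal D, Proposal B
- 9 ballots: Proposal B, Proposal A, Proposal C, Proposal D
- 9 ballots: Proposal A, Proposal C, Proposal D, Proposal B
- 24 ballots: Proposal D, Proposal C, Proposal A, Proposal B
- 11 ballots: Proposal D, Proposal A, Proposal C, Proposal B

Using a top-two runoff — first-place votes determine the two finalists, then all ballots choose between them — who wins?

Round 1 first-place votes: Proposal A 9, Proposal B 9, Proposal C 18, Proposal D 35. Proposal D and Proposal C advance.
Runoff: Proposal D is ranked above Proposal C on 35 ballots, Proposal C above Proposal D on 36.

Proposal C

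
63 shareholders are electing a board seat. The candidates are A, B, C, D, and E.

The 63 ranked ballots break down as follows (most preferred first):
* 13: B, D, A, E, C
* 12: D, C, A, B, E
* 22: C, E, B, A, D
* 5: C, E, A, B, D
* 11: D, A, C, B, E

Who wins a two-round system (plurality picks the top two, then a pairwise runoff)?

Round 1 first-place votes: A 0, B 13, C 27, D 23, E 0. C and D advance.
Runoff: C is ranked above D on 27 ballots, D above C on 36.

D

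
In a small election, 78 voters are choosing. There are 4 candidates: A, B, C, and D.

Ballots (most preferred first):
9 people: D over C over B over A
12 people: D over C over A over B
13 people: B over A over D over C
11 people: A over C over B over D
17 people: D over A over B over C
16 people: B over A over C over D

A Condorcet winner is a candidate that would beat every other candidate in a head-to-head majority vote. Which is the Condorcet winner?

A vs B: 40–38
A vs C: 57–21
A vs D: 40–38
A beats every other candidate.

A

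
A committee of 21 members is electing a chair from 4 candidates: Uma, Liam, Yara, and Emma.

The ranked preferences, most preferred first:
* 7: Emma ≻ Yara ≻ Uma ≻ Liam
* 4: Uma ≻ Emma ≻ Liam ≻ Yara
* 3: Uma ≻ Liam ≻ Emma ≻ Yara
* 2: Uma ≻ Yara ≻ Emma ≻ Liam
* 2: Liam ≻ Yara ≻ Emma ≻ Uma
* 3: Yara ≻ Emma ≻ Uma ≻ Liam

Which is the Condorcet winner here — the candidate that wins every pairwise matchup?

Emma

Emma vs Uma: 12–9
Emma vs Liam: 16–5
Emma vs Yara: 14–7
Emma beats every other candidate.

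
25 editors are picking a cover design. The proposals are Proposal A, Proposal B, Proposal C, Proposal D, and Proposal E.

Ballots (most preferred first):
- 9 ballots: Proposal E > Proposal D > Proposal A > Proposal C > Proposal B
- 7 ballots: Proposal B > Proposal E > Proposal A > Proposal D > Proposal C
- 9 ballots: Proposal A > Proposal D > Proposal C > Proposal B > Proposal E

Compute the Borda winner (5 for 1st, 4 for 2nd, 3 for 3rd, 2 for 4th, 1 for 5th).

Proposal A

Proposal A: 9×3 + 7×3 + 9×5 = 93
Proposal B: 9×1 + 7×5 + 9×2 = 62
Proposal C: 9×2 + 7×1 + 9×3 = 52
Proposal D: 9×4 + 7×2 + 9×4 = 86
Proposal E: 9×5 + 7×4 + 9×1 = 82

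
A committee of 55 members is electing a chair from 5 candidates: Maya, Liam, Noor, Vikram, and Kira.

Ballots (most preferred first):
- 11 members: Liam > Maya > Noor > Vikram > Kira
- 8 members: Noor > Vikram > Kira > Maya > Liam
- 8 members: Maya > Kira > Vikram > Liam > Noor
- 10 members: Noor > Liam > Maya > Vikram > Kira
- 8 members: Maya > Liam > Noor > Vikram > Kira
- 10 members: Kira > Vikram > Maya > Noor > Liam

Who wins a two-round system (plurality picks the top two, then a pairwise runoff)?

Maya

Round 1 first-place votes: Maya 16, Liam 11, Noor 18, Vikram 0, Kira 10. Noor and Maya advance.
Runoff: Noor is ranked above Maya on 18 ballots, Maya above Noor on 37.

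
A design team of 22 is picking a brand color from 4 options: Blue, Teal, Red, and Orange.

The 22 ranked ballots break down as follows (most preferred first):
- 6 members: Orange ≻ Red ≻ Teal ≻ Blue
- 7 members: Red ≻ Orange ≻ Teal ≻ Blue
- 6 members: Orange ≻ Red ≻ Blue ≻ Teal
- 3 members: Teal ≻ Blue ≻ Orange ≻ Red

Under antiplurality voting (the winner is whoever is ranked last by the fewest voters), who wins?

Last-place votes: Blue 13, Teal 6, Red 3, Orange 0.

Orange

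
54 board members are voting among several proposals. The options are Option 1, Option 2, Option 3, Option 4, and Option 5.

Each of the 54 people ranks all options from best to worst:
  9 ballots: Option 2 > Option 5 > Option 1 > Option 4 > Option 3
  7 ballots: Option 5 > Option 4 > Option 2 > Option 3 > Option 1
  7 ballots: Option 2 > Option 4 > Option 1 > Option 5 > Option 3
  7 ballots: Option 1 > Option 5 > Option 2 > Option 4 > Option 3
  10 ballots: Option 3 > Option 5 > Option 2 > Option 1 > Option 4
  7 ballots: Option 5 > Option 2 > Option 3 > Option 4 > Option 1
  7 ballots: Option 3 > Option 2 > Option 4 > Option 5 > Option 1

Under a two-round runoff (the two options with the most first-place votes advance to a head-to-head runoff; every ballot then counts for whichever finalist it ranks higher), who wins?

Round 1 first-place votes: Option 1 7, Option 2 16, Option 3 17, Option 4 0, Option 5 14. Option 3 and Option 2 advance.
Runoff: Option 3 is ranked above Option 2 on 17 ballots, Option 2 above Option 3 on 37.

Option 2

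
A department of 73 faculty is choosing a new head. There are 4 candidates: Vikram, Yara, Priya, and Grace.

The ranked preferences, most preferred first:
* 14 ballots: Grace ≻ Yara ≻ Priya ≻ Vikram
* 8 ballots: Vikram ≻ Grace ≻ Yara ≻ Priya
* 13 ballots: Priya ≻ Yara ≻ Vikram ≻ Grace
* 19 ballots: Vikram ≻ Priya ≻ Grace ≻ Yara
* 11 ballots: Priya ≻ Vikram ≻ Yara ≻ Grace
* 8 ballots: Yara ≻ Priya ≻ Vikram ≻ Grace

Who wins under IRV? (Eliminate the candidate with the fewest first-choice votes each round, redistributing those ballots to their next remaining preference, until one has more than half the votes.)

Round 1: Vikram 27, Yara 8, Priya 24, Grace 14. Yara eliminated.
Round 2: Vikram 27, Priya 32, Grace 14. Grace eliminated.
Round 3: Vikram 27, Priya 46. Priya has a majority (≥37).

Priya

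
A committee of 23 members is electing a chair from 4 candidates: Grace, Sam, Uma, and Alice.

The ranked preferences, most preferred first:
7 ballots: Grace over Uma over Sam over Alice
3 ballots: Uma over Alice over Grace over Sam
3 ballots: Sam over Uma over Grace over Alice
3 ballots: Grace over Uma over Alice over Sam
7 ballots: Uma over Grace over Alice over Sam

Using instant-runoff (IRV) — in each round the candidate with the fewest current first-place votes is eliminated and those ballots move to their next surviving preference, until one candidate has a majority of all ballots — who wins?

Uma

Round 1: Grace 10, Sam 3, Uma 10, Alice 0. Alice eliminated.
Round 2: Grace 10, Sam 3, Uma 10. Sam eliminated.
Round 3: Grace 10, Uma 13. Uma has a majority (≥12).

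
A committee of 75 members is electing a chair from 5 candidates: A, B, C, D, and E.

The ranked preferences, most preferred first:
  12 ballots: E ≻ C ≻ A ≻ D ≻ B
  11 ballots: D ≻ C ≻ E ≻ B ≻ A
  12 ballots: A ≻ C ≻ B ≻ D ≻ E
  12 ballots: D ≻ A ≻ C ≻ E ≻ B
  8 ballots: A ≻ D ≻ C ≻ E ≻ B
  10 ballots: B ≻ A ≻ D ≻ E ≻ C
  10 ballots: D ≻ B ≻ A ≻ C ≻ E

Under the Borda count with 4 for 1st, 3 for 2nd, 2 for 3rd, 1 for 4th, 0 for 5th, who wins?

A: 12×2 + 11×0 + 12×4 + 12×3 + 8×4 + 10×3 + 10×2 = 190
B: 12×0 + 11×1 + 12×2 + 12×0 + 8×0 + 10×4 + 10×3 = 105
C: 12×3 + 11×3 + 12×3 + 12×2 + 8×2 + 10×0 + 10×1 = 155
D: 12×1 + 11×4 + 12×1 + 12×4 + 8×3 + 10×2 + 10×4 = 200
E: 12×4 + 11×2 + 12×0 + 12×1 + 8×1 + 10×1 + 10×0 = 100

D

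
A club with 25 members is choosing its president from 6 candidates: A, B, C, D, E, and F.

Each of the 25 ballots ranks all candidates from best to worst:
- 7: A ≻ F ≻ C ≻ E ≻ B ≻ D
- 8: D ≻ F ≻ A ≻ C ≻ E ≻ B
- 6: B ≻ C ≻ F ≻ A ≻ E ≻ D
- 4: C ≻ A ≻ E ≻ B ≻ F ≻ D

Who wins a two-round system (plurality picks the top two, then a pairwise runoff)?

Round 1 first-place votes: A 7, B 6, C 4, D 8, E 0, F 0. D and A advance.
Runoff: D is ranked above A on 8 ballots, A above D on 17.

A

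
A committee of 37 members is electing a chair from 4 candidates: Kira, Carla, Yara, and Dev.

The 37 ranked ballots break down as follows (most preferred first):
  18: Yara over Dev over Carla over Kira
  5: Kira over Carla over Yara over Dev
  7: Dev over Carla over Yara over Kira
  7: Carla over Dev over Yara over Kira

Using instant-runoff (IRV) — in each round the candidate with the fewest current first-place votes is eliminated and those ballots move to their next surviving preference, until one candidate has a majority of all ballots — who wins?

Round 1: Kira 5, Carla 7, Yara 18, Dev 7. Kira eliminated.
Round 2: Carla 12, Yara 18, Dev 7. Dev eliminated.
Round 3: Carla 19, Yara 18. Carla has a majority (≥19).

Carla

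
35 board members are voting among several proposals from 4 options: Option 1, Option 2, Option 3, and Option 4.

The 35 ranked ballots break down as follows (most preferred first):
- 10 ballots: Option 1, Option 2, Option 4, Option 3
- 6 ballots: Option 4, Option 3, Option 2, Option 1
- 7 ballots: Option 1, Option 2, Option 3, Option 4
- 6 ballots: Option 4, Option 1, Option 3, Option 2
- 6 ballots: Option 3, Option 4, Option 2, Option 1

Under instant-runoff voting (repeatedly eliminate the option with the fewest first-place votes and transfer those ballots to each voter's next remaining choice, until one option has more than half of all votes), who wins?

Round 1: Option 1 17, Option 2 0, Option 3 6, Option 4 12. Option 2 eliminated.
Round 2: Option 1 17, Option 3 6, Option 4 12. Option 3 eliminated.
Round 3: Option 1 17, Option 4 18. Option 4 has a majority (≥18).

Option 4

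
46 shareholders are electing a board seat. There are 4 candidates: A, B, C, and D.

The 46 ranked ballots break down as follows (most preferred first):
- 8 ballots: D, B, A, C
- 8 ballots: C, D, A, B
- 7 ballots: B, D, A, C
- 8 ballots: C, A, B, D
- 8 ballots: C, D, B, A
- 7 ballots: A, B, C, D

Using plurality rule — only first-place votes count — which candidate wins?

First-place votes: A 7, B 7, C 24, D 8.

C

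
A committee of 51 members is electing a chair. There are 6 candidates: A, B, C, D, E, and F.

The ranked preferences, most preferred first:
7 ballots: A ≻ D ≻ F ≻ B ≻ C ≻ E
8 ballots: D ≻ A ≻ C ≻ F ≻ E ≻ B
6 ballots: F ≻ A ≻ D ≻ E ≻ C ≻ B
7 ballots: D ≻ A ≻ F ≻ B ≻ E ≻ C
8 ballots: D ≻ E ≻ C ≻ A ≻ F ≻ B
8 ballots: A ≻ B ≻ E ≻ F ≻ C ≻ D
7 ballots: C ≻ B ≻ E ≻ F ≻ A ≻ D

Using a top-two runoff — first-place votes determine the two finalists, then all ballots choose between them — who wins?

A

Round 1 first-place votes: A 15, B 0, C 7, D 23, E 0, F 6. D and A advance.
Runoff: D is ranked above A on 23 ballots, A above D on 28.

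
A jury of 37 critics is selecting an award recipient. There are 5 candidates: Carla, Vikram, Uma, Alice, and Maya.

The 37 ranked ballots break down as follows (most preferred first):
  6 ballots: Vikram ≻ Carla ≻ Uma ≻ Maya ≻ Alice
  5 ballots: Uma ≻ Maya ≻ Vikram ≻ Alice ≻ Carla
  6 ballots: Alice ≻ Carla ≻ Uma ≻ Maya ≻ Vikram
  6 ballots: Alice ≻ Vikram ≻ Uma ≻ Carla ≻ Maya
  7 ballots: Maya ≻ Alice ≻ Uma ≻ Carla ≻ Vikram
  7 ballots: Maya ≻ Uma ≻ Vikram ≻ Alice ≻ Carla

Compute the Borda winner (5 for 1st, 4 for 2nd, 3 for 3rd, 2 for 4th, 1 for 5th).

Uma

Carla: 6×4 + 5×1 + 6×4 + 6×2 + 7×2 + 7×1 = 86
Vikram: 6×5 + 5×3 + 6×1 + 6×4 + 7×1 + 7×3 = 103
Uma: 6×3 + 5×5 + 6×3 + 6×3 + 7×3 + 7×4 = 128
Alice: 6×1 + 5×2 + 6×5 + 6×5 + 7×4 + 7×2 = 118
Maya: 6×2 + 5×4 + 6×2 + 6×1 + 7×5 + 7×5 = 120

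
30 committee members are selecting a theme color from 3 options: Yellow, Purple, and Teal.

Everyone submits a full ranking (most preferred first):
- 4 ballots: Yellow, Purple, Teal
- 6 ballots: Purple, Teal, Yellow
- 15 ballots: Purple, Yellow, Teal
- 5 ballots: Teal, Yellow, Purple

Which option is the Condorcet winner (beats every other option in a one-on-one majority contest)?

Purple

Purple vs Yellow: 21–9
Purple vs Teal: 25–5
Purple beats every other option.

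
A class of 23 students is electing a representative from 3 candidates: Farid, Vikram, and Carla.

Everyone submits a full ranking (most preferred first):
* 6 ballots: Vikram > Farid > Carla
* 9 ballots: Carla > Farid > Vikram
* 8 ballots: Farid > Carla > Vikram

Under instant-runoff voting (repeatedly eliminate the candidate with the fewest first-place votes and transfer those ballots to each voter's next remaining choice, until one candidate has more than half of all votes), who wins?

Round 1: Farid 8, Vikram 6, Carla 9. Vikram eliminated.
Round 2: Farid 14, Carla 9. Farid has a majority (≥12).

Farid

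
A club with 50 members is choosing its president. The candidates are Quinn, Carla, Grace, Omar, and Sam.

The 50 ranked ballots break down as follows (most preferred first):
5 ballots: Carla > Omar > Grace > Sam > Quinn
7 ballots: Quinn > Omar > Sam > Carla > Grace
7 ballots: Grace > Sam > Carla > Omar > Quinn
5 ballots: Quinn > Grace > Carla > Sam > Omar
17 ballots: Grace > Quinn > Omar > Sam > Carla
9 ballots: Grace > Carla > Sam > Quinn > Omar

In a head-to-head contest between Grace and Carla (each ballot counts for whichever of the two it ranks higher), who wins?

Grace is ranked above Carla on 38 ballots; Carla above Grace on 12.

Grace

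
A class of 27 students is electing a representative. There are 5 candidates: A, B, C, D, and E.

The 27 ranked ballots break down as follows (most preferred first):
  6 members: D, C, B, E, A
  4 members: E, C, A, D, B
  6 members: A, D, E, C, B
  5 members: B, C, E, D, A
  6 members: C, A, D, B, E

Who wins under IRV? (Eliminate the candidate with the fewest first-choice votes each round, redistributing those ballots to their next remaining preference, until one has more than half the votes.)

Round 1: A 6, B 5, C 6, D 6, E 4. E eliminated.
Round 2: A 6, B 5, C 10, D 6. B eliminated.
Round 3: A 6, C 15, D 6. C has a majority (≥14).

C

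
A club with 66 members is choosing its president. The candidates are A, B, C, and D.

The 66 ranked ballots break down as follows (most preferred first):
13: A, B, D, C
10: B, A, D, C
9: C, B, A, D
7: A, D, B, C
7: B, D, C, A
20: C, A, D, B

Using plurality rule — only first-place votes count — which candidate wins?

C

First-place votes: A 20, B 17, C 29, D 0.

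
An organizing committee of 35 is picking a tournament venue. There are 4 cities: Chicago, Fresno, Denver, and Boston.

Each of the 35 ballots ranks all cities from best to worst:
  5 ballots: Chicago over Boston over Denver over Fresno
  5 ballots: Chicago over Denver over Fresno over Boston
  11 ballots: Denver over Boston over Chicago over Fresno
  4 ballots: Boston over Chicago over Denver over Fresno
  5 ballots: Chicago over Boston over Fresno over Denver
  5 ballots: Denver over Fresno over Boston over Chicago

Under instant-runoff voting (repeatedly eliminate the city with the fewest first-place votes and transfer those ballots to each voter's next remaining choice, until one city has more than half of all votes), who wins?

Round 1: Chicago 15, Fresno 0, Denver 16, Boston 4. Fresno eliminated.
Round 2: Chicago 15, Denver 16, Boston 4. Boston eliminated.
Round 3: Chicago 19, Denver 16. Chicago has a majority (≥18).

Chicago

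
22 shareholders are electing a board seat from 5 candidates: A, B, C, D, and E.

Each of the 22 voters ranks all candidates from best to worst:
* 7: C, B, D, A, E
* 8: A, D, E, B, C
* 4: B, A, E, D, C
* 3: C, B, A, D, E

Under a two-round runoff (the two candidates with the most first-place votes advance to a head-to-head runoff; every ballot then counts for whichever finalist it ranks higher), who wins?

A

Round 1 first-place votes: A 8, B 4, C 10, D 0, E 0. C and A advance.
Runoff: C is ranked above A on 10 ballots, A above C on 12.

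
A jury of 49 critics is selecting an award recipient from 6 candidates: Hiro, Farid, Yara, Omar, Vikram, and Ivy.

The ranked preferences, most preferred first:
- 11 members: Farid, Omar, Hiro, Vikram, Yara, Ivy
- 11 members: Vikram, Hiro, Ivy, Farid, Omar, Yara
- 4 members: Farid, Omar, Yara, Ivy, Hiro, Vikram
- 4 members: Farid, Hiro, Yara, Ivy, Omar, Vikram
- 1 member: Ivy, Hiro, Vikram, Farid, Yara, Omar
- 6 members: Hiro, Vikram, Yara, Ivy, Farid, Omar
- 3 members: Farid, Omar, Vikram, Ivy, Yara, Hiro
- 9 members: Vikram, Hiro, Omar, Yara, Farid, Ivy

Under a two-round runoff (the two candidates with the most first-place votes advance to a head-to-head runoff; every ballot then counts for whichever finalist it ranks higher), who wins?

Vikram

Round 1 first-place votes: Hiro 6, Farid 22, Yara 0, Omar 0, Vikram 20, Ivy 1. Farid and Vikram advance.
Runoff: Farid is ranked above Vikram on 22 ballots, Vikram above Farid on 27.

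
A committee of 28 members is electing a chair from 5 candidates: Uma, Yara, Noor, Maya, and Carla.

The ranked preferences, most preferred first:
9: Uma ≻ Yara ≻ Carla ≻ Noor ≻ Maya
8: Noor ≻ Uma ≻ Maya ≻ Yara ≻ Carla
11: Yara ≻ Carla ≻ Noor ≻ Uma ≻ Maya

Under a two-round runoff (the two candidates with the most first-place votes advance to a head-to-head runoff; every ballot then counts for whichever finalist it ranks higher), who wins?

Round 1 first-place votes: Uma 9, Yara 11, Noor 8, Maya 0, Carla 0. Yara and Uma advance.
Runoff: Yara is ranked above Uma on 11 ballots, Uma above Yara on 17.

Uma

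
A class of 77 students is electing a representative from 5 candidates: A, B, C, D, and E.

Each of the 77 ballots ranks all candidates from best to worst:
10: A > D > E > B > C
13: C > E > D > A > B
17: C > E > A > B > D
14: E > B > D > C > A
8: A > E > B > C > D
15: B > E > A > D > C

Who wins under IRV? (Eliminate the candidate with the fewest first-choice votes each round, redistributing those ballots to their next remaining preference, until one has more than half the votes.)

B

Round 1: A 18, B 15, C 30, D 0, E 14. D eliminated.
Round 2: A 18, B 15, C 30, E 14. E eliminated.
Round 3: A 18, B 29, C 30. A eliminated.
Round 4: B 47, C 30. B has a majority (≥39).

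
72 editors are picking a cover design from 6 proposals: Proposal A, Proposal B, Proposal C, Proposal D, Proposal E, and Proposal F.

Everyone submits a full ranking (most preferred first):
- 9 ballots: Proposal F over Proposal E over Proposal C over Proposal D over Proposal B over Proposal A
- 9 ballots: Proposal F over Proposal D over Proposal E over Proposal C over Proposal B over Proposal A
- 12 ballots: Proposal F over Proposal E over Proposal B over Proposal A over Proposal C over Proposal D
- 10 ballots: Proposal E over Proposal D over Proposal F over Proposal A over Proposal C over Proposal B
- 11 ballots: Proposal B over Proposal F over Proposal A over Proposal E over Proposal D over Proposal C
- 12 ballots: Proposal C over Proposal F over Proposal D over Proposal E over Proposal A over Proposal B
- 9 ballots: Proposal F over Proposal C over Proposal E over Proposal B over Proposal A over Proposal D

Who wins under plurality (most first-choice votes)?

First-place votes: Proposal A 0, Proposal B 11, Proposal C 12, Proposal D 0, Proposal E 10, Proposal F 39.

Proposal F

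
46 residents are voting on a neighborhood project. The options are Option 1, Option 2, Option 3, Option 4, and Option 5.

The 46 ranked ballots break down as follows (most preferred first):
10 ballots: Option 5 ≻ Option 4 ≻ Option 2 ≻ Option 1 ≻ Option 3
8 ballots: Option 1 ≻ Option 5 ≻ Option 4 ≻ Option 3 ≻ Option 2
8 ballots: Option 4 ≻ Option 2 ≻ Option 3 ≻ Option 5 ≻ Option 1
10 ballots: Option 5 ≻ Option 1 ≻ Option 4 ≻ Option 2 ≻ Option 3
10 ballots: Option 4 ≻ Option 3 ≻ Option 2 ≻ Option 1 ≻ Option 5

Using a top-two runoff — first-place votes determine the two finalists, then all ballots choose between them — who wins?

Option 5

Round 1 first-place votes: Option 1 8, Option 2 0, Option 3 0, Option 4 18, Option 5 20. Option 5 and Option 4 advance.
Runoff: Option 5 is ranked above Option 4 on 28 ballots, Option 4 above Option 5 on 18.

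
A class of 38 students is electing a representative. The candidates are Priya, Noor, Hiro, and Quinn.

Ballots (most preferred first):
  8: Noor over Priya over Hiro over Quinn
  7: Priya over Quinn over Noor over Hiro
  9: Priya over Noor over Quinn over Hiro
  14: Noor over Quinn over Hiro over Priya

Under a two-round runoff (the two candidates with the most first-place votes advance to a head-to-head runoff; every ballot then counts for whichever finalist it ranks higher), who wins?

Noor

Round 1 first-place votes: Priya 16, Noor 22, Hiro 0, Quinn 0. Noor and Priya advance.
Runoff: Noor is ranked above Priya on 22 ballots, Priya above Noor on 16.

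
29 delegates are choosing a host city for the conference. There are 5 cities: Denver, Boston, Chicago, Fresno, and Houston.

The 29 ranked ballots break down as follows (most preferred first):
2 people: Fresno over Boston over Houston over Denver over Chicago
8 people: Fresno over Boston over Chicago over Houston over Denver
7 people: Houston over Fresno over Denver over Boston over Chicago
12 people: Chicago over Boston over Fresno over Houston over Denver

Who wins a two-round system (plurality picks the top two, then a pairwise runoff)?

Round 1 first-place votes: Denver 0, Boston 0, Chicago 12, Fresno 10, Houston 7. Chicago and Fresno advance.
Runoff: Chicago is ranked above Fresno on 12 ballots, Fresno above Chicago on 17.

Fresno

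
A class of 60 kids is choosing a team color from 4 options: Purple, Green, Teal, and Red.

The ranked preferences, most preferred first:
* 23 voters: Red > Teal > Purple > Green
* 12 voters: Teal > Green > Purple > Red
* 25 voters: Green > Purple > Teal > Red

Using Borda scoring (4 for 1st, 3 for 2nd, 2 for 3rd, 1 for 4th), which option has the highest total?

Teal

Purple: 23×2 + 12×2 + 25×3 = 145
Green: 23×1 + 12×3 + 25×4 = 159
Teal: 23×3 + 12×4 + 25×2 = 167
Red: 23×4 + 12×1 + 25×1 = 129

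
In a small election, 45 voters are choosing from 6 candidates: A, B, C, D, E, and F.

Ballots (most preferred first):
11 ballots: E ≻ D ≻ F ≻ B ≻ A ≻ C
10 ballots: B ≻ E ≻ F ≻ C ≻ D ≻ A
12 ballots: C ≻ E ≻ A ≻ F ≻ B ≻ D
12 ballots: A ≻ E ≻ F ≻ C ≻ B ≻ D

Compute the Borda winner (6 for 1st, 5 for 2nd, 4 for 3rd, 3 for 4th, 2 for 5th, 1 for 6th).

A: 11×2 + 10×1 + 12×4 + 12×6 = 152
B: 11×3 + 10×6 + 12×2 + 12×2 = 141
C: 11×1 + 10×3 + 12×6 + 12×3 = 149
D: 11×5 + 10×2 + 12×1 + 12×1 = 99
E: 11×6 + 10×5 + 12×5 + 12×5 = 236
F: 11×4 + 10×4 + 12×3 + 12×4 = 168

E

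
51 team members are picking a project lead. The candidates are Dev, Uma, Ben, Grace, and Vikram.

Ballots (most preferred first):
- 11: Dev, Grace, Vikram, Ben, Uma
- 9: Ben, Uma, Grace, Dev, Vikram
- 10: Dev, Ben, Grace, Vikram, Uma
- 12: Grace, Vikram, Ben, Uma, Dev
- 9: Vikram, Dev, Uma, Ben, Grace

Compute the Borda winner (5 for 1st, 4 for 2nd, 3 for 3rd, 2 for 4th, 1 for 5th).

Dev: 11×5 + 9×2 + 10×5 + 12×1 + 9×4 = 171
Uma: 11×1 + 9×4 + 10×1 + 12×2 + 9×3 = 108
Ben: 11×2 + 9×5 + 10×4 + 12×3 + 9×2 = 161
Grace: 11×4 + 9×3 + 10×3 + 12×5 + 9×1 = 170
Vikram: 11×3 + 9×1 + 10×2 + 12×4 + 9×5 = 155

Dev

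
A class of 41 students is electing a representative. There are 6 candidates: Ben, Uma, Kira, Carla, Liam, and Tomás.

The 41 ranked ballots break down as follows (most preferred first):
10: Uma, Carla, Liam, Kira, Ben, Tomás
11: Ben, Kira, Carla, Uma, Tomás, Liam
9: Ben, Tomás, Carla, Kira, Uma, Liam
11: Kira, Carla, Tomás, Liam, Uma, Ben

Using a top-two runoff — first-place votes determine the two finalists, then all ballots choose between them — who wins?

Kira

Round 1 first-place votes: Ben 20, Uma 10, Kira 11, Carla 0, Liam 0, Tomás 0. Ben and Kira advance.
Runoff: Ben is ranked above Kira on 20 ballots, Kira above Ben on 21.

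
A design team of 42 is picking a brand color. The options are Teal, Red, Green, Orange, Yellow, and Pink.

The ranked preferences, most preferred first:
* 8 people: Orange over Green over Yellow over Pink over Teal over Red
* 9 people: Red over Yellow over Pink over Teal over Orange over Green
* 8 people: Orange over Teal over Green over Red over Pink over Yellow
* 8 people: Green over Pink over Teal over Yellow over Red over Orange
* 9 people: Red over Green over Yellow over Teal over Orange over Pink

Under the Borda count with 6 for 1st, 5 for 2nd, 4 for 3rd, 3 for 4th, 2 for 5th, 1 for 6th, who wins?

Green

Teal: 8×2 + 9×3 + 8×5 + 8×4 + 9×3 = 142
Red: 8×1 + 9×6 + 8×3 + 8×2 + 9×6 = 156
Green: 8×5 + 9×1 + 8×4 + 8×6 + 9×5 = 174
Orange: 8×6 + 9×2 + 8×6 + 8×1 + 9×2 = 140
Yellow: 8×4 + 9×5 + 8×1 + 8×3 + 9×4 = 145
Pink: 8×3 + 9×4 + 8×2 + 8×5 + 9×1 = 125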